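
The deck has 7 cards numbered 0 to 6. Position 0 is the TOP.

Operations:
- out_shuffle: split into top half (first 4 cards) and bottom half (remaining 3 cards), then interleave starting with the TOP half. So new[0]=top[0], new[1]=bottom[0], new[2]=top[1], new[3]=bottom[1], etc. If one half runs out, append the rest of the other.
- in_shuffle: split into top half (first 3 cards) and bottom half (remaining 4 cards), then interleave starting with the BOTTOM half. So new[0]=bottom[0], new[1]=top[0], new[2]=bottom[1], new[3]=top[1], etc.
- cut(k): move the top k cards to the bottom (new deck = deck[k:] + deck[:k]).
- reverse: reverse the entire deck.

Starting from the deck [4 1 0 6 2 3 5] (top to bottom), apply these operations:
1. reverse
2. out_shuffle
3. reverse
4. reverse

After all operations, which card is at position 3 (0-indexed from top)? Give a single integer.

After op 1 (reverse): [5 3 2 6 0 1 4]
After op 2 (out_shuffle): [5 0 3 1 2 4 6]
After op 3 (reverse): [6 4 2 1 3 0 5]
After op 4 (reverse): [5 0 3 1 2 4 6]
Position 3: card 1.

Answer: 1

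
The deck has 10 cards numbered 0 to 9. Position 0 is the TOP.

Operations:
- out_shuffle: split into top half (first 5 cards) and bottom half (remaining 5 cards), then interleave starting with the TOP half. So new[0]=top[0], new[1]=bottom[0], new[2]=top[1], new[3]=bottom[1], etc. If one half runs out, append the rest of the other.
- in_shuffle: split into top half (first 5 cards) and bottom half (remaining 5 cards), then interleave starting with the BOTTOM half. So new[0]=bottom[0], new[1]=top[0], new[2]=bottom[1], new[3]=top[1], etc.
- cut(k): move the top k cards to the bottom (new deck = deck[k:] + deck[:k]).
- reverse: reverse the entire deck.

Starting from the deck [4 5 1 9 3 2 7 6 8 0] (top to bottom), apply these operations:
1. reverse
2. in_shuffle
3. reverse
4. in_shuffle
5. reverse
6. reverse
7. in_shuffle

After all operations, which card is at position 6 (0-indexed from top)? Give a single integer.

After op 1 (reverse): [0 8 6 7 2 3 9 1 5 4]
After op 2 (in_shuffle): [3 0 9 8 1 6 5 7 4 2]
After op 3 (reverse): [2 4 7 5 6 1 8 9 0 3]
After op 4 (in_shuffle): [1 2 8 4 9 7 0 5 3 6]
After op 5 (reverse): [6 3 5 0 7 9 4 8 2 1]
After op 6 (reverse): [1 2 8 4 9 7 0 5 3 6]
After op 7 (in_shuffle): [7 1 0 2 5 8 3 4 6 9]
Position 6: card 3.

Answer: 3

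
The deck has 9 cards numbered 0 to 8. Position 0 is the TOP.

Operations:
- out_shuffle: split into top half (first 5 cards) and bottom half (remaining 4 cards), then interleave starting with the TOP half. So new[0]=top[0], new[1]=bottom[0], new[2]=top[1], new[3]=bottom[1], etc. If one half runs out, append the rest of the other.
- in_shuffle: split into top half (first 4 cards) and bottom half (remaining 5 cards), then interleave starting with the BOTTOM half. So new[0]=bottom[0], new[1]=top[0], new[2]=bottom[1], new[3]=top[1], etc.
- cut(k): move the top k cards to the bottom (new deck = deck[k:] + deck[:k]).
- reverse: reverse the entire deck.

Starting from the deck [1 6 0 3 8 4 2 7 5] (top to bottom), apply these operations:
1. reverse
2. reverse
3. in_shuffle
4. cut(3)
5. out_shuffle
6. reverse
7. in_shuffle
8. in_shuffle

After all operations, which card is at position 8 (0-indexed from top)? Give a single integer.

After op 1 (reverse): [5 7 2 4 8 3 0 6 1]
After op 2 (reverse): [1 6 0 3 8 4 2 7 5]
After op 3 (in_shuffle): [8 1 4 6 2 0 7 3 5]
After op 4 (cut(3)): [6 2 0 7 3 5 8 1 4]
After op 5 (out_shuffle): [6 5 2 8 0 1 7 4 3]
After op 6 (reverse): [3 4 7 1 0 8 2 5 6]
After op 7 (in_shuffle): [0 3 8 4 2 7 5 1 6]
After op 8 (in_shuffle): [2 0 7 3 5 8 1 4 6]
Position 8: card 6.

Answer: 6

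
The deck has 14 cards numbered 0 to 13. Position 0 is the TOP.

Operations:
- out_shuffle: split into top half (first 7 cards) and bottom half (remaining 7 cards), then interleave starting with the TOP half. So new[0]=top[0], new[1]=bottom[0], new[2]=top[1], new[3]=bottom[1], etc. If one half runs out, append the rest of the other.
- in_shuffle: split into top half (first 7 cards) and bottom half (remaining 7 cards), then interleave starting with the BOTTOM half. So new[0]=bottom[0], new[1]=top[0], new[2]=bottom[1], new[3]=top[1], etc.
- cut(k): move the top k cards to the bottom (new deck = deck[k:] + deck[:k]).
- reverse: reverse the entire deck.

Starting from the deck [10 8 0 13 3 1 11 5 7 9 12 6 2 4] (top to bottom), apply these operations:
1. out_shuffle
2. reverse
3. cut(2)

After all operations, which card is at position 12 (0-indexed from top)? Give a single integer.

Answer: 4

Derivation:
After op 1 (out_shuffle): [10 5 8 7 0 9 13 12 3 6 1 2 11 4]
After op 2 (reverse): [4 11 2 1 6 3 12 13 9 0 7 8 5 10]
After op 3 (cut(2)): [2 1 6 3 12 13 9 0 7 8 5 10 4 11]
Position 12: card 4.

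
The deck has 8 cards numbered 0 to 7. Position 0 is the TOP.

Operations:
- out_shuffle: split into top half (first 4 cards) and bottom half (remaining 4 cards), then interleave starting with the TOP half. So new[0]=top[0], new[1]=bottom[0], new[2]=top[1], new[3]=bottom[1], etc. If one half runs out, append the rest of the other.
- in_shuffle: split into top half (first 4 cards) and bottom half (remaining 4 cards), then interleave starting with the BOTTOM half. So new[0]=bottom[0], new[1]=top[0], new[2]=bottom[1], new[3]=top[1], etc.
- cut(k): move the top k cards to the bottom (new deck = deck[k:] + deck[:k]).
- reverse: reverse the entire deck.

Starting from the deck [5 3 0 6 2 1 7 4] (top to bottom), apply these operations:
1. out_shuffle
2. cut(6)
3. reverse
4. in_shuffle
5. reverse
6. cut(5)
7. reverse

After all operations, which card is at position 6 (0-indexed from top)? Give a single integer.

Answer: 7

Derivation:
After op 1 (out_shuffle): [5 2 3 1 0 7 6 4]
After op 2 (cut(6)): [6 4 5 2 3 1 0 7]
After op 3 (reverse): [7 0 1 3 2 5 4 6]
After op 4 (in_shuffle): [2 7 5 0 4 1 6 3]
After op 5 (reverse): [3 6 1 4 0 5 7 2]
After op 6 (cut(5)): [5 7 2 3 6 1 4 0]
After op 7 (reverse): [0 4 1 6 3 2 7 5]
Position 6: card 7.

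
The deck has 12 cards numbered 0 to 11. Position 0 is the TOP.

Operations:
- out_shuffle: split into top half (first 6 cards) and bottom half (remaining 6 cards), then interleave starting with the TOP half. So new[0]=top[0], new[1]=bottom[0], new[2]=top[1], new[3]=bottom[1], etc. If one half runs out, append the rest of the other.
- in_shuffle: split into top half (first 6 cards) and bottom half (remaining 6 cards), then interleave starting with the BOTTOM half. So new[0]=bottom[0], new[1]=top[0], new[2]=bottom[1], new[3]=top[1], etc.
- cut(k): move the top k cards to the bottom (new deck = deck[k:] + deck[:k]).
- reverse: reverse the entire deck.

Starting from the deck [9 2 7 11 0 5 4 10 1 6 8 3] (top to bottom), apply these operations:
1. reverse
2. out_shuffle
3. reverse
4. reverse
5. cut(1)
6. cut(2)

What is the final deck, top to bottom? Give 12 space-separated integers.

After op 1 (reverse): [3 8 6 1 10 4 5 0 11 7 2 9]
After op 2 (out_shuffle): [3 5 8 0 6 11 1 7 10 2 4 9]
After op 3 (reverse): [9 4 2 10 7 1 11 6 0 8 5 3]
After op 4 (reverse): [3 5 8 0 6 11 1 7 10 2 4 9]
After op 5 (cut(1)): [5 8 0 6 11 1 7 10 2 4 9 3]
After op 6 (cut(2)): [0 6 11 1 7 10 2 4 9 3 5 8]

Answer: 0 6 11 1 7 10 2 4 9 3 5 8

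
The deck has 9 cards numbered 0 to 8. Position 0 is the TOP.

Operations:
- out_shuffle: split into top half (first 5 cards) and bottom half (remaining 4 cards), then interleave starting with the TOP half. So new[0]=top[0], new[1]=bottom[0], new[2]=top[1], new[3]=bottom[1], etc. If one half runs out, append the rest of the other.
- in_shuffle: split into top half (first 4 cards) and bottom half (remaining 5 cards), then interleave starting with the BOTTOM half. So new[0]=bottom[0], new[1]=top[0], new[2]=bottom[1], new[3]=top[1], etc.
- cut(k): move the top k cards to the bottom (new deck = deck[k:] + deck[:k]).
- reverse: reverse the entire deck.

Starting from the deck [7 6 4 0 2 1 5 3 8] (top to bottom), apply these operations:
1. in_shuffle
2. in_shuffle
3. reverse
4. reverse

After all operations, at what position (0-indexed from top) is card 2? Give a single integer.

Answer: 1

Derivation:
After op 1 (in_shuffle): [2 7 1 6 5 4 3 0 8]
After op 2 (in_shuffle): [5 2 4 7 3 1 0 6 8]
After op 3 (reverse): [8 6 0 1 3 7 4 2 5]
After op 4 (reverse): [5 2 4 7 3 1 0 6 8]
Card 2 is at position 1.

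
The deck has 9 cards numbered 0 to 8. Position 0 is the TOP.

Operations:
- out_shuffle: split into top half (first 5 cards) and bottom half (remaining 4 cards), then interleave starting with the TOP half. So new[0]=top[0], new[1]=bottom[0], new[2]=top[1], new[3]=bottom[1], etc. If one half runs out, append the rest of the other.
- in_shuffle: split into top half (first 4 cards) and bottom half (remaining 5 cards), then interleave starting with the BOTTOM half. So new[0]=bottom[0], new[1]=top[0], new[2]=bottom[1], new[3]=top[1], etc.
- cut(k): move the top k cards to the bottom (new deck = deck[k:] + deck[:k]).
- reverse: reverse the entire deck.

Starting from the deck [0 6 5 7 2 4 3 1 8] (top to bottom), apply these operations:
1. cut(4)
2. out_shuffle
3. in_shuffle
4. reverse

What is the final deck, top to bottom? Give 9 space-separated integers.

Answer: 8 6 7 4 1 0 5 2 3

Derivation:
After op 1 (cut(4)): [2 4 3 1 8 0 6 5 7]
After op 2 (out_shuffle): [2 0 4 6 3 5 1 7 8]
After op 3 (in_shuffle): [3 2 5 0 1 4 7 6 8]
After op 4 (reverse): [8 6 7 4 1 0 5 2 3]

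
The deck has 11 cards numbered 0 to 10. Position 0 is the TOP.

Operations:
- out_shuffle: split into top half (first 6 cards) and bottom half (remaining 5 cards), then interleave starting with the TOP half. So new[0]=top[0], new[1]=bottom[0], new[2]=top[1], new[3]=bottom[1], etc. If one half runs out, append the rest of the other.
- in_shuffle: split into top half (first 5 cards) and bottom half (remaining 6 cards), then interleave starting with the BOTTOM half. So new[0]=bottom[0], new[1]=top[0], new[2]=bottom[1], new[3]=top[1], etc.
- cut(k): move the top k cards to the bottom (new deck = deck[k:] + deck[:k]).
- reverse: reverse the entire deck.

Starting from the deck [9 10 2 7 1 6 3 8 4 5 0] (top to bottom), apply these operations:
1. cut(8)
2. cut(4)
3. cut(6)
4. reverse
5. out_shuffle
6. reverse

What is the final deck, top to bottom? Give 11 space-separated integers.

After op 1 (cut(8)): [4 5 0 9 10 2 7 1 6 3 8]
After op 2 (cut(4)): [10 2 7 1 6 3 8 4 5 0 9]
After op 3 (cut(6)): [8 4 5 0 9 10 2 7 1 6 3]
After op 4 (reverse): [3 6 1 7 2 10 9 0 5 4 8]
After op 5 (out_shuffle): [3 9 6 0 1 5 7 4 2 8 10]
After op 6 (reverse): [10 8 2 4 7 5 1 0 6 9 3]

Answer: 10 8 2 4 7 5 1 0 6 9 3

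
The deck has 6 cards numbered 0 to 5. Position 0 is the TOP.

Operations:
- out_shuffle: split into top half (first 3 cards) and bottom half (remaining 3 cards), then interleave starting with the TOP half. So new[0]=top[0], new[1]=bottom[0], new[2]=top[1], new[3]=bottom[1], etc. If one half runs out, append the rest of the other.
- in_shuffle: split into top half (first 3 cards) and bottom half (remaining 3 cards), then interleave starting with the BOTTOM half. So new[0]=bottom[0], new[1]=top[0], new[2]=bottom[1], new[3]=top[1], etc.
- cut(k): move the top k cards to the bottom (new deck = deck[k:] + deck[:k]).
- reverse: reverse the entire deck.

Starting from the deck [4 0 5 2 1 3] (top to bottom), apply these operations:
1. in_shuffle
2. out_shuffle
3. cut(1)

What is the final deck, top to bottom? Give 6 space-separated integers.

After op 1 (in_shuffle): [2 4 1 0 3 5]
After op 2 (out_shuffle): [2 0 4 3 1 5]
After op 3 (cut(1)): [0 4 3 1 5 2]

Answer: 0 4 3 1 5 2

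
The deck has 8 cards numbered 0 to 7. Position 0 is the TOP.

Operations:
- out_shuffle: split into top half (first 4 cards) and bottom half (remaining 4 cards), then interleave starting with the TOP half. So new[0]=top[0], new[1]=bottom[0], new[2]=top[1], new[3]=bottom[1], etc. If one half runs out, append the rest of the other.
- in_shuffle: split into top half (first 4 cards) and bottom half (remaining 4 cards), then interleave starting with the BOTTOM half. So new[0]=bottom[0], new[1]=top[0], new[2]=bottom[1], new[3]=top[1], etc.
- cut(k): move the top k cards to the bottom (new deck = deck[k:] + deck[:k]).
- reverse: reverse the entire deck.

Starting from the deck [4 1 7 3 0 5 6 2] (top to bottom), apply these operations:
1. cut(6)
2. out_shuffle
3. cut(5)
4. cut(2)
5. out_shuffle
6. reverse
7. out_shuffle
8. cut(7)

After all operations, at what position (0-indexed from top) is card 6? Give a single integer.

Answer: 4

Derivation:
After op 1 (cut(6)): [6 2 4 1 7 3 0 5]
After op 2 (out_shuffle): [6 7 2 3 4 0 1 5]
After op 3 (cut(5)): [0 1 5 6 7 2 3 4]
After op 4 (cut(2)): [5 6 7 2 3 4 0 1]
After op 5 (out_shuffle): [5 3 6 4 7 0 2 1]
After op 6 (reverse): [1 2 0 7 4 6 3 5]
After op 7 (out_shuffle): [1 4 2 6 0 3 7 5]
After op 8 (cut(7)): [5 1 4 2 6 0 3 7]
Card 6 is at position 4.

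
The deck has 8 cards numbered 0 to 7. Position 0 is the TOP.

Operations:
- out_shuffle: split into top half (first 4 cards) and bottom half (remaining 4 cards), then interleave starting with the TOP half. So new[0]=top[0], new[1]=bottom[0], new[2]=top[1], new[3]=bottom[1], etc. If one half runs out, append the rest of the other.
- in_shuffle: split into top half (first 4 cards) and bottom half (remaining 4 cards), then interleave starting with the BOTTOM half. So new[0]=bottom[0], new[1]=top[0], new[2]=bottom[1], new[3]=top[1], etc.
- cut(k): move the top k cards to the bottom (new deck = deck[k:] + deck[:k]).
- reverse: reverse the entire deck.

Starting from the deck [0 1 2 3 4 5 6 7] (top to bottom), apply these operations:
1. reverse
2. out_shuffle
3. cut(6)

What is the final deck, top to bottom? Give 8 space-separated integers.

Answer: 4 0 7 3 6 2 5 1

Derivation:
After op 1 (reverse): [7 6 5 4 3 2 1 0]
After op 2 (out_shuffle): [7 3 6 2 5 1 4 0]
After op 3 (cut(6)): [4 0 7 3 6 2 5 1]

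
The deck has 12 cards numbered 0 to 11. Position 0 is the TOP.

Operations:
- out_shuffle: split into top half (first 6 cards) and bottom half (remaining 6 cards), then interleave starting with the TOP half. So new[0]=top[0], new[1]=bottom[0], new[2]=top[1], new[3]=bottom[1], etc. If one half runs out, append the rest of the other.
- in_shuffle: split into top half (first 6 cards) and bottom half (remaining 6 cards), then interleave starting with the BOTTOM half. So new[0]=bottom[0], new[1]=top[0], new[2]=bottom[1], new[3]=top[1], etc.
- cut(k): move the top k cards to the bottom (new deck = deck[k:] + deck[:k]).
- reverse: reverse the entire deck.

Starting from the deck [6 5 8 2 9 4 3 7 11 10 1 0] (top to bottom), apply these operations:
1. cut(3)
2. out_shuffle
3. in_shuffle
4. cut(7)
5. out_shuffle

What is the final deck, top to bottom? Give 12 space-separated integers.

After op 1 (cut(3)): [2 9 4 3 7 11 10 1 0 6 5 8]
After op 2 (out_shuffle): [2 10 9 1 4 0 3 6 7 5 11 8]
After op 3 (in_shuffle): [3 2 6 10 7 9 5 1 11 4 8 0]
After op 4 (cut(7)): [1 11 4 8 0 3 2 6 10 7 9 5]
After op 5 (out_shuffle): [1 2 11 6 4 10 8 7 0 9 3 5]

Answer: 1 2 11 6 4 10 8 7 0 9 3 5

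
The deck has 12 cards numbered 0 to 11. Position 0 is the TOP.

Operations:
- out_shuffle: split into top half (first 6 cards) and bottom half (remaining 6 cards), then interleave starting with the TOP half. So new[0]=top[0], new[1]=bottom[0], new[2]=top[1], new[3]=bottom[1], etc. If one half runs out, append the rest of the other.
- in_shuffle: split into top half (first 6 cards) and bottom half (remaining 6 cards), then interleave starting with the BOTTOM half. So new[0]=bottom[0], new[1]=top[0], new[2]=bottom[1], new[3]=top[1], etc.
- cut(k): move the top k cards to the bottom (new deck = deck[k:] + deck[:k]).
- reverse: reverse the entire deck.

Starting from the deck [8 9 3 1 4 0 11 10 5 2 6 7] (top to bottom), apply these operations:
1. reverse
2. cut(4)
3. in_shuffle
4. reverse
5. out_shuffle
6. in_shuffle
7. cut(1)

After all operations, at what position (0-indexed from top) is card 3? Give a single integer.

Answer: 0

Derivation:
After op 1 (reverse): [7 6 2 5 10 11 0 4 1 3 9 8]
After op 2 (cut(4)): [10 11 0 4 1 3 9 8 7 6 2 5]
After op 3 (in_shuffle): [9 10 8 11 7 0 6 4 2 1 5 3]
After op 4 (reverse): [3 5 1 2 4 6 0 7 11 8 10 9]
After op 5 (out_shuffle): [3 0 5 7 1 11 2 8 4 10 6 9]
After op 6 (in_shuffle): [2 3 8 0 4 5 10 7 6 1 9 11]
After op 7 (cut(1)): [3 8 0 4 5 10 7 6 1 9 11 2]
Card 3 is at position 0.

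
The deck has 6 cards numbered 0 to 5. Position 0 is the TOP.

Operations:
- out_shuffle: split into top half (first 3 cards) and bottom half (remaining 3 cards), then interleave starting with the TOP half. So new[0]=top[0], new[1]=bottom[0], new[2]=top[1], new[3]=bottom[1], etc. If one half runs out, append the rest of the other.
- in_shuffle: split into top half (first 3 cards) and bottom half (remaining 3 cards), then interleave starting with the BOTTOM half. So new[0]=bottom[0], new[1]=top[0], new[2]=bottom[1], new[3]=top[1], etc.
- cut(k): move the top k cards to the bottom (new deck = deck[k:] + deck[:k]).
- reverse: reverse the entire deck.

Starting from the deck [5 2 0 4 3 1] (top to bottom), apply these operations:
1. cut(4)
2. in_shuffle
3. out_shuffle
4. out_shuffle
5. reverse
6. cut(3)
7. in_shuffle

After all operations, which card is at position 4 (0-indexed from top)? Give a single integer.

After op 1 (cut(4)): [3 1 5 2 0 4]
After op 2 (in_shuffle): [2 3 0 1 4 5]
After op 3 (out_shuffle): [2 1 3 4 0 5]
After op 4 (out_shuffle): [2 4 1 0 3 5]
After op 5 (reverse): [5 3 0 1 4 2]
After op 6 (cut(3)): [1 4 2 5 3 0]
After op 7 (in_shuffle): [5 1 3 4 0 2]
Position 4: card 0.

Answer: 0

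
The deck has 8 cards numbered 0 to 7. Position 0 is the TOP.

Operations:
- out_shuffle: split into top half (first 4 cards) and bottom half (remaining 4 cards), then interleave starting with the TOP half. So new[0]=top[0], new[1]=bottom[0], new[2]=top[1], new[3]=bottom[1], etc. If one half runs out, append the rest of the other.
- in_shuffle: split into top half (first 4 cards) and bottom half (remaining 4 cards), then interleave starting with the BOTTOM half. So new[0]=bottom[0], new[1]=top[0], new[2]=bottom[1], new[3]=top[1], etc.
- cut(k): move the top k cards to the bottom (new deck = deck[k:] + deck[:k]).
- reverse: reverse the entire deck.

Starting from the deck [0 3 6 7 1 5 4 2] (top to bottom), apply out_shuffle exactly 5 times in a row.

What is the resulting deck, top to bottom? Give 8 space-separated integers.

After op 1 (out_shuffle): [0 1 3 5 6 4 7 2]
After op 2 (out_shuffle): [0 6 1 4 3 7 5 2]
After op 3 (out_shuffle): [0 3 6 7 1 5 4 2]
After op 4 (out_shuffle): [0 1 3 5 6 4 7 2]
After op 5 (out_shuffle): [0 6 1 4 3 7 5 2]

Answer: 0 6 1 4 3 7 5 2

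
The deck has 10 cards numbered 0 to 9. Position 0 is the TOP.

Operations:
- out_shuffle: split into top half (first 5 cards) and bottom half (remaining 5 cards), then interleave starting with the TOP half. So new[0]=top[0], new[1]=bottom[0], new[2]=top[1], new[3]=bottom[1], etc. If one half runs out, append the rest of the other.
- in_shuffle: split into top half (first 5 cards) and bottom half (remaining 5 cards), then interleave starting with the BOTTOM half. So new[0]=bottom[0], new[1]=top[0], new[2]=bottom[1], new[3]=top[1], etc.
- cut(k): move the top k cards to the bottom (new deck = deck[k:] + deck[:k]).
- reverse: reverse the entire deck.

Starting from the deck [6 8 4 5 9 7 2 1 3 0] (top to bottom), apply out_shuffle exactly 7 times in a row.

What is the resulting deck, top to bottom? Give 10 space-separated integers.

After op 1 (out_shuffle): [6 7 8 2 4 1 5 3 9 0]
After op 2 (out_shuffle): [6 1 7 5 8 3 2 9 4 0]
After op 3 (out_shuffle): [6 3 1 2 7 9 5 4 8 0]
After op 4 (out_shuffle): [6 9 3 5 1 4 2 8 7 0]
After op 5 (out_shuffle): [6 4 9 2 3 8 5 7 1 0]
After op 6 (out_shuffle): [6 8 4 5 9 7 2 1 3 0]
After op 7 (out_shuffle): [6 7 8 2 4 1 5 3 9 0]

Answer: 6 7 8 2 4 1 5 3 9 0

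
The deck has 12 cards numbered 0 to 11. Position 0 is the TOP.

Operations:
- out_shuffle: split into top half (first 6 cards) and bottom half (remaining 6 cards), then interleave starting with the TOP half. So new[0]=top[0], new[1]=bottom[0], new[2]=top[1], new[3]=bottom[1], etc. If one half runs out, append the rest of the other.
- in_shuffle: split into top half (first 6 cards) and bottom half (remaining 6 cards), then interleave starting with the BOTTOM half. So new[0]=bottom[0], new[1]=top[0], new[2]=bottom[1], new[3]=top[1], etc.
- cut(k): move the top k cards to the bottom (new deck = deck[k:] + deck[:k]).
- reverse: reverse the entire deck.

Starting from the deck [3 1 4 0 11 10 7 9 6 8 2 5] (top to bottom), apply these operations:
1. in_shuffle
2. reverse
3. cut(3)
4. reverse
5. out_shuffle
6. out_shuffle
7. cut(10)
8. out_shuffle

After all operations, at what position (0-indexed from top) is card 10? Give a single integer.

After op 1 (in_shuffle): [7 3 9 1 6 4 8 0 2 11 5 10]
After op 2 (reverse): [10 5 11 2 0 8 4 6 1 9 3 7]
After op 3 (cut(3)): [2 0 8 4 6 1 9 3 7 10 5 11]
After op 4 (reverse): [11 5 10 7 3 9 1 6 4 8 0 2]
After op 5 (out_shuffle): [11 1 5 6 10 4 7 8 3 0 9 2]
After op 6 (out_shuffle): [11 7 1 8 5 3 6 0 10 9 4 2]
After op 7 (cut(10)): [4 2 11 7 1 8 5 3 6 0 10 9]
After op 8 (out_shuffle): [4 5 2 3 11 6 7 0 1 10 8 9]
Card 10 is at position 9.

Answer: 9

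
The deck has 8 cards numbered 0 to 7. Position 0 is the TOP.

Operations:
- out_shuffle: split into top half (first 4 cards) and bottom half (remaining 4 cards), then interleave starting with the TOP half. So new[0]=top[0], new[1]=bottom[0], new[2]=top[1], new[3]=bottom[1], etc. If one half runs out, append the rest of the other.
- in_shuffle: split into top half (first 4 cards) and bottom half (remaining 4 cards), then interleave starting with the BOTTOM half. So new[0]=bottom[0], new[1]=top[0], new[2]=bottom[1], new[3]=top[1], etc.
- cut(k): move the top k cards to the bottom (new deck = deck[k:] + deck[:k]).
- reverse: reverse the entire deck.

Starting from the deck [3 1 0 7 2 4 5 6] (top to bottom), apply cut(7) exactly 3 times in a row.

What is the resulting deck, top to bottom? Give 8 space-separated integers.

After op 1 (cut(7)): [6 3 1 0 7 2 4 5]
After op 2 (cut(7)): [5 6 3 1 0 7 2 4]
After op 3 (cut(7)): [4 5 6 3 1 0 7 2]

Answer: 4 5 6 3 1 0 7 2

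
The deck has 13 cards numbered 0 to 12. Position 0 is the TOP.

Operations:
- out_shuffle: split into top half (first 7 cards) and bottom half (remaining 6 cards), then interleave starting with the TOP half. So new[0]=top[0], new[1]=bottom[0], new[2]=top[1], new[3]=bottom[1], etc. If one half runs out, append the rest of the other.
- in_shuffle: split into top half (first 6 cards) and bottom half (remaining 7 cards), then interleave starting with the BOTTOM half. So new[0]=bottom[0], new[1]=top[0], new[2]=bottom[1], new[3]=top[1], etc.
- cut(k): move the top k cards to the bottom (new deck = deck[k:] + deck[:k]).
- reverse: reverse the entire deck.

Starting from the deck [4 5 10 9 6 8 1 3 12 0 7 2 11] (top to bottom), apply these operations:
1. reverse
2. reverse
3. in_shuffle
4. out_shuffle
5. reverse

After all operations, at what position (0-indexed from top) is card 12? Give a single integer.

After op 1 (reverse): [11 2 7 0 12 3 1 8 6 9 10 5 4]
After op 2 (reverse): [4 5 10 9 6 8 1 3 12 0 7 2 11]
After op 3 (in_shuffle): [1 4 3 5 12 10 0 9 7 6 2 8 11]
After op 4 (out_shuffle): [1 9 4 7 3 6 5 2 12 8 10 11 0]
After op 5 (reverse): [0 11 10 8 12 2 5 6 3 7 4 9 1]
Card 12 is at position 4.

Answer: 4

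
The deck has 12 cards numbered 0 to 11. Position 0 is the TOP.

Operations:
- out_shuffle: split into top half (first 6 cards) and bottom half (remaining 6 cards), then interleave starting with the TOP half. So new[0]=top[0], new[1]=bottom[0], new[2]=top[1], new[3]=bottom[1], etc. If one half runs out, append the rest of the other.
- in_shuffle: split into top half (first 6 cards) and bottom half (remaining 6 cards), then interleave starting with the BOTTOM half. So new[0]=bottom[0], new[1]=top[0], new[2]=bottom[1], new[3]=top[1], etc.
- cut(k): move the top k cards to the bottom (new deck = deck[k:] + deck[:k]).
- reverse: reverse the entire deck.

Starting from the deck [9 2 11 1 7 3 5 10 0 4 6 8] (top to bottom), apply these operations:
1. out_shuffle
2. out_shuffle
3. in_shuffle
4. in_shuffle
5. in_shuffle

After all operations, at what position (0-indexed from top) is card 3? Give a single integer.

After op 1 (out_shuffle): [9 5 2 10 11 0 1 4 7 6 3 8]
After op 2 (out_shuffle): [9 1 5 4 2 7 10 6 11 3 0 8]
After op 3 (in_shuffle): [10 9 6 1 11 5 3 4 0 2 8 7]
After op 4 (in_shuffle): [3 10 4 9 0 6 2 1 8 11 7 5]
After op 5 (in_shuffle): [2 3 1 10 8 4 11 9 7 0 5 6]
Card 3 is at position 1.

Answer: 1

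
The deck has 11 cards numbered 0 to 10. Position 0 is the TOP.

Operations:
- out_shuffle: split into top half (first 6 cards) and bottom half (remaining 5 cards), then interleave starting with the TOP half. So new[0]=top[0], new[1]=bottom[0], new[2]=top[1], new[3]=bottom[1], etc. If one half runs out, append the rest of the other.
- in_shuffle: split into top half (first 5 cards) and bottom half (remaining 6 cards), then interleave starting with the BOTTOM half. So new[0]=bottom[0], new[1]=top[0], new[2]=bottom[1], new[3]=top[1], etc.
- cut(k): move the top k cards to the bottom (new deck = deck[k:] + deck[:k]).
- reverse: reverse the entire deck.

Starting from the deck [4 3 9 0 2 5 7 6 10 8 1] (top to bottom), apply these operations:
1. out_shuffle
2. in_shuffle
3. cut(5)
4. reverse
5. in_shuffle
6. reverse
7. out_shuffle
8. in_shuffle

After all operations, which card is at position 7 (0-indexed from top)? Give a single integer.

After op 1 (out_shuffle): [4 7 3 6 9 10 0 8 2 1 5]
After op 2 (in_shuffle): [10 4 0 7 8 3 2 6 1 9 5]
After op 3 (cut(5)): [3 2 6 1 9 5 10 4 0 7 8]
After op 4 (reverse): [8 7 0 4 10 5 9 1 6 2 3]
After op 5 (in_shuffle): [5 8 9 7 1 0 6 4 2 10 3]
After op 6 (reverse): [3 10 2 4 6 0 1 7 9 8 5]
After op 7 (out_shuffle): [3 1 10 7 2 9 4 8 6 5 0]
After op 8 (in_shuffle): [9 3 4 1 8 10 6 7 5 2 0]
Position 7: card 7.

Answer: 7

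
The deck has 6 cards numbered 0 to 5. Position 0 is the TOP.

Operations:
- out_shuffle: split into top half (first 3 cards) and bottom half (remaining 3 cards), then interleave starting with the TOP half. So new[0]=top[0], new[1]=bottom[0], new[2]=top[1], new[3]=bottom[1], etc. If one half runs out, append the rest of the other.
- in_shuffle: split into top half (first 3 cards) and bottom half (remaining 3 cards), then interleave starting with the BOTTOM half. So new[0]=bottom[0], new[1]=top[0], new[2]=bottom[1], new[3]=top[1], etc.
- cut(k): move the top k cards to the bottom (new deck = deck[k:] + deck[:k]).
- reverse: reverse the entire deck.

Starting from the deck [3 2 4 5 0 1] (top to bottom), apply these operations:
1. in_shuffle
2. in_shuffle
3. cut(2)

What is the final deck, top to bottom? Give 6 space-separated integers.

Answer: 1 3 4 0 2 5

Derivation:
After op 1 (in_shuffle): [5 3 0 2 1 4]
After op 2 (in_shuffle): [2 5 1 3 4 0]
After op 3 (cut(2)): [1 3 4 0 2 5]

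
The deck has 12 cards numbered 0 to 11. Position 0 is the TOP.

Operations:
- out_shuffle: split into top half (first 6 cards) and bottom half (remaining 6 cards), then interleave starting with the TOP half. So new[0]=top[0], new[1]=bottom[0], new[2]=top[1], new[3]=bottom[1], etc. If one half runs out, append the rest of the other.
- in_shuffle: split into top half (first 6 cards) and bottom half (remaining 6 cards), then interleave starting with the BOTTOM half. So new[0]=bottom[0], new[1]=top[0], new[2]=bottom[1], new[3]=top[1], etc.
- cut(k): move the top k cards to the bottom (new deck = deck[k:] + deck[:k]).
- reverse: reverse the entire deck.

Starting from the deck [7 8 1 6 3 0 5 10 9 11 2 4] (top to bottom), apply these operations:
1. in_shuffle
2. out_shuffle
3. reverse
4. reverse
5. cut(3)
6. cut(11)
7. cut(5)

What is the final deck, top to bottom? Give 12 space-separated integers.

Answer: 3 9 4 1 0 5 11 7 6 10 2 8

Derivation:
After op 1 (in_shuffle): [5 7 10 8 9 1 11 6 2 3 4 0]
After op 2 (out_shuffle): [5 11 7 6 10 2 8 3 9 4 1 0]
After op 3 (reverse): [0 1 4 9 3 8 2 10 6 7 11 5]
After op 4 (reverse): [5 11 7 6 10 2 8 3 9 4 1 0]
After op 5 (cut(3)): [6 10 2 8 3 9 4 1 0 5 11 7]
After op 6 (cut(11)): [7 6 10 2 8 3 9 4 1 0 5 11]
After op 7 (cut(5)): [3 9 4 1 0 5 11 7 6 10 2 8]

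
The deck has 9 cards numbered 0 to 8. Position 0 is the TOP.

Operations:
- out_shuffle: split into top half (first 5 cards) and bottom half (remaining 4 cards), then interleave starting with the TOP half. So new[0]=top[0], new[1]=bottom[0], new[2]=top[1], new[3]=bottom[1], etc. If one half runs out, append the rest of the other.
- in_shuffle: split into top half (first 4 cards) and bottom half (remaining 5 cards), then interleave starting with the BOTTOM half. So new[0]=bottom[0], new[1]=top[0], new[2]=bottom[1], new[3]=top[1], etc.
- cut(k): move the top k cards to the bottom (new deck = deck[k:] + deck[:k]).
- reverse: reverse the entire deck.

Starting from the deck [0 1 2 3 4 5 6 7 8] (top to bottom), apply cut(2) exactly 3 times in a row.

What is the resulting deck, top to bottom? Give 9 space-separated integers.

Answer: 6 7 8 0 1 2 3 4 5

Derivation:
After op 1 (cut(2)): [2 3 4 5 6 7 8 0 1]
After op 2 (cut(2)): [4 5 6 7 8 0 1 2 3]
After op 3 (cut(2)): [6 7 8 0 1 2 3 4 5]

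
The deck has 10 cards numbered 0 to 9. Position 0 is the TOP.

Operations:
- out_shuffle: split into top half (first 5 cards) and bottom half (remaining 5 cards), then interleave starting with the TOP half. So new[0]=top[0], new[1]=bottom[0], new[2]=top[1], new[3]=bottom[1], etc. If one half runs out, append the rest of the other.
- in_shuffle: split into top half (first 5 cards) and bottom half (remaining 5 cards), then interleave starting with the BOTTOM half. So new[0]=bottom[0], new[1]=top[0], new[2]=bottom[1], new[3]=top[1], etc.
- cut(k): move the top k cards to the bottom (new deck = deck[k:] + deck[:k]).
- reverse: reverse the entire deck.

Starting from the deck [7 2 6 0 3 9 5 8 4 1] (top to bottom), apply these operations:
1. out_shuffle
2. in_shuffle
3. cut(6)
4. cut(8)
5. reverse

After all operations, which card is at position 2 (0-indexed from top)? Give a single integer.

After op 1 (out_shuffle): [7 9 2 5 6 8 0 4 3 1]
After op 2 (in_shuffle): [8 7 0 9 4 2 3 5 1 6]
After op 3 (cut(6)): [3 5 1 6 8 7 0 9 4 2]
After op 4 (cut(8)): [4 2 3 5 1 6 8 7 0 9]
After op 5 (reverse): [9 0 7 8 6 1 5 3 2 4]
Position 2: card 7.

Answer: 7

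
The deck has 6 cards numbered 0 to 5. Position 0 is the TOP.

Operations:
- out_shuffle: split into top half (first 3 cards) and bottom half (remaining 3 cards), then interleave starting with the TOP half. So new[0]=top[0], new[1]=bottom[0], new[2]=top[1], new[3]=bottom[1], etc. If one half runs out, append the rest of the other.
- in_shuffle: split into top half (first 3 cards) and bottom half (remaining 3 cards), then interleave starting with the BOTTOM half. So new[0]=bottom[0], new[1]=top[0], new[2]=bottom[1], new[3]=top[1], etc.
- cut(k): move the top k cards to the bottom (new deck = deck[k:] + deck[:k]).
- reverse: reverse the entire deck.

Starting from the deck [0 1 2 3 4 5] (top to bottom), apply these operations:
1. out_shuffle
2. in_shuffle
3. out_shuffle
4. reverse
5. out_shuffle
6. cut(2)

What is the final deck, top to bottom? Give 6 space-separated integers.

Answer: 2 3 5 4 1 0

Derivation:
After op 1 (out_shuffle): [0 3 1 4 2 5]
After op 2 (in_shuffle): [4 0 2 3 5 1]
After op 3 (out_shuffle): [4 3 0 5 2 1]
After op 4 (reverse): [1 2 5 0 3 4]
After op 5 (out_shuffle): [1 0 2 3 5 4]
After op 6 (cut(2)): [2 3 5 4 1 0]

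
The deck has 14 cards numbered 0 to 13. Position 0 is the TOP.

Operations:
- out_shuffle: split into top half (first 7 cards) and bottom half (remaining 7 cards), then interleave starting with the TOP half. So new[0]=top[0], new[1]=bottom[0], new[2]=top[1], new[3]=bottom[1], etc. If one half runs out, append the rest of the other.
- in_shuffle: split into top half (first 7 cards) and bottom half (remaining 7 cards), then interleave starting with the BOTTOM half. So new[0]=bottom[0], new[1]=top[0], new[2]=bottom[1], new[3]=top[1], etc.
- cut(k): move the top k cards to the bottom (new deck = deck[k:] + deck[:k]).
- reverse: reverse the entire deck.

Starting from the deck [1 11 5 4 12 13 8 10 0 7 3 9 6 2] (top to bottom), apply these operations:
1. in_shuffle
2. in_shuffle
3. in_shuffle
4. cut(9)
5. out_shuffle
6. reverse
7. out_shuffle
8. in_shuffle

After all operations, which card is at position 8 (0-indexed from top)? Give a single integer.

Answer: 13

Derivation:
After op 1 (in_shuffle): [10 1 0 11 7 5 3 4 9 12 6 13 2 8]
After op 2 (in_shuffle): [4 10 9 1 12 0 6 11 13 7 2 5 8 3]
After op 3 (in_shuffle): [11 4 13 10 7 9 2 1 5 12 8 0 3 6]
After op 4 (cut(9)): [12 8 0 3 6 11 4 13 10 7 9 2 1 5]
After op 5 (out_shuffle): [12 13 8 10 0 7 3 9 6 2 11 1 4 5]
After op 6 (reverse): [5 4 1 11 2 6 9 3 7 0 10 8 13 12]
After op 7 (out_shuffle): [5 3 4 7 1 0 11 10 2 8 6 13 9 12]
After op 8 (in_shuffle): [10 5 2 3 8 4 6 7 13 1 9 0 12 11]
Position 8: card 13.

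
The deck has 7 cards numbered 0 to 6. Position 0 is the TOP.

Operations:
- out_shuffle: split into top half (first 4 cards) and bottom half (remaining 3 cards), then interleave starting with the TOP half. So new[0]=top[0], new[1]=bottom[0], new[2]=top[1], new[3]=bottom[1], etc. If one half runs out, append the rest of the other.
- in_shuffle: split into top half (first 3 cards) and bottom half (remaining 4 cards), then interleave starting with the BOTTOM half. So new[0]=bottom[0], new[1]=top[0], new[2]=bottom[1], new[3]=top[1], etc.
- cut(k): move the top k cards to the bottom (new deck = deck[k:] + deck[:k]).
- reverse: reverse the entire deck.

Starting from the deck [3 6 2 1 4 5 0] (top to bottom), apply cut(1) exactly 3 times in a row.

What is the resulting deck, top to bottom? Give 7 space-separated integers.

After op 1 (cut(1)): [6 2 1 4 5 0 3]
After op 2 (cut(1)): [2 1 4 5 0 3 6]
After op 3 (cut(1)): [1 4 5 0 3 6 2]

Answer: 1 4 5 0 3 6 2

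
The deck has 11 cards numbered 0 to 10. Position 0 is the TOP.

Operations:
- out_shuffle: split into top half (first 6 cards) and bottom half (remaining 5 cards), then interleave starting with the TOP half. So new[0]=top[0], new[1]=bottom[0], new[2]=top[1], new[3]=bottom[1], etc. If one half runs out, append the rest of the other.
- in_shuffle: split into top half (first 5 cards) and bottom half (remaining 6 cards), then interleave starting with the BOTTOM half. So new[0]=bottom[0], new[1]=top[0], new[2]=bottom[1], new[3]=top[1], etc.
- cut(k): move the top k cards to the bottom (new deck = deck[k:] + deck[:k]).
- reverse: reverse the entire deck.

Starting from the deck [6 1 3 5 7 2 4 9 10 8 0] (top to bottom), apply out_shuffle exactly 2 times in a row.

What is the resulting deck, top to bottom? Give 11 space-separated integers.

Answer: 6 5 4 8 1 7 9 0 3 2 10

Derivation:
After op 1 (out_shuffle): [6 4 1 9 3 10 5 8 7 0 2]
After op 2 (out_shuffle): [6 5 4 8 1 7 9 0 3 2 10]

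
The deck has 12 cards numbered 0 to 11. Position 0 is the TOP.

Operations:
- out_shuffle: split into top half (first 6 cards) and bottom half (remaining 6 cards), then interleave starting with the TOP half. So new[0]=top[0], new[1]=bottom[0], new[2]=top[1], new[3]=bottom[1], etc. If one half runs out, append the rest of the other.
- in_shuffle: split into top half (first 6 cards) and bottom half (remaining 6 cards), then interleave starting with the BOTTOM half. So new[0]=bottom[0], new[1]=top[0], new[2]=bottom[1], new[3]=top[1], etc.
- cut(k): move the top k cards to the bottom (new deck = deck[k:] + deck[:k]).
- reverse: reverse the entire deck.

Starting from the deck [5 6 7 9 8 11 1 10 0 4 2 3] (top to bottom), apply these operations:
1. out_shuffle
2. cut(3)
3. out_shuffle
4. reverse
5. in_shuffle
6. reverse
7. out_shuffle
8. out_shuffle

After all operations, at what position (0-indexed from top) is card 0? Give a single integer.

Answer: 3

Derivation:
After op 1 (out_shuffle): [5 1 6 10 7 0 9 4 8 2 11 3]
After op 2 (cut(3)): [10 7 0 9 4 8 2 11 3 5 1 6]
After op 3 (out_shuffle): [10 2 7 11 0 3 9 5 4 1 8 6]
After op 4 (reverse): [6 8 1 4 5 9 3 0 11 7 2 10]
After op 5 (in_shuffle): [3 6 0 8 11 1 7 4 2 5 10 9]
After op 6 (reverse): [9 10 5 2 4 7 1 11 8 0 6 3]
After op 7 (out_shuffle): [9 1 10 11 5 8 2 0 4 6 7 3]
After op 8 (out_shuffle): [9 2 1 0 10 4 11 6 5 7 8 3]
Card 0 is at position 3.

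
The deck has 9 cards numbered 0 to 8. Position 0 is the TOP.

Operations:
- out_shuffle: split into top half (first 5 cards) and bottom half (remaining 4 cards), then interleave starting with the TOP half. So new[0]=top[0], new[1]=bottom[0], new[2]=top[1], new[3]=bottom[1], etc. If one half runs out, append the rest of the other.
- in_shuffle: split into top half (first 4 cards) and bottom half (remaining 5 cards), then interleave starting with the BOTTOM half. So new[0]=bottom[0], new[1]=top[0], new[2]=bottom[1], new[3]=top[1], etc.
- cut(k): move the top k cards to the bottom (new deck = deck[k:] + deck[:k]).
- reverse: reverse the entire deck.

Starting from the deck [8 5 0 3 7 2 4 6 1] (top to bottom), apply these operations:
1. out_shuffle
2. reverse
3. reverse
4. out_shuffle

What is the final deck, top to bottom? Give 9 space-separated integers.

After op 1 (out_shuffle): [8 2 5 4 0 6 3 1 7]
After op 2 (reverse): [7 1 3 6 0 4 5 2 8]
After op 3 (reverse): [8 2 5 4 0 6 3 1 7]
After op 4 (out_shuffle): [8 6 2 3 5 1 4 7 0]

Answer: 8 6 2 3 5 1 4 7 0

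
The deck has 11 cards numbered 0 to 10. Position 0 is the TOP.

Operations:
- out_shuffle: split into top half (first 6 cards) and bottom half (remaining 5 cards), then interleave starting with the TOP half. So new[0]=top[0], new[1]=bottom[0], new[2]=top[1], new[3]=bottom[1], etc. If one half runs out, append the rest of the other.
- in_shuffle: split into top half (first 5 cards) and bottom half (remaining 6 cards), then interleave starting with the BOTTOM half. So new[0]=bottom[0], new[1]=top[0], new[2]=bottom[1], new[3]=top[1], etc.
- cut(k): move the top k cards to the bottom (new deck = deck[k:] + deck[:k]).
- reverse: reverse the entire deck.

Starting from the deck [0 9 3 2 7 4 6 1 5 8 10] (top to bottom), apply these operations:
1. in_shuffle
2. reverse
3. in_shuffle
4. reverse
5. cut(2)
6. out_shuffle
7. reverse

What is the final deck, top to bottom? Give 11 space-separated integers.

After op 1 (in_shuffle): [4 0 6 9 1 3 5 2 8 7 10]
After op 2 (reverse): [10 7 8 2 5 3 1 9 6 0 4]
After op 3 (in_shuffle): [3 10 1 7 9 8 6 2 0 5 4]
After op 4 (reverse): [4 5 0 2 6 8 9 7 1 10 3]
After op 5 (cut(2)): [0 2 6 8 9 7 1 10 3 4 5]
After op 6 (out_shuffle): [0 1 2 10 6 3 8 4 9 5 7]
After op 7 (reverse): [7 5 9 4 8 3 6 10 2 1 0]

Answer: 7 5 9 4 8 3 6 10 2 1 0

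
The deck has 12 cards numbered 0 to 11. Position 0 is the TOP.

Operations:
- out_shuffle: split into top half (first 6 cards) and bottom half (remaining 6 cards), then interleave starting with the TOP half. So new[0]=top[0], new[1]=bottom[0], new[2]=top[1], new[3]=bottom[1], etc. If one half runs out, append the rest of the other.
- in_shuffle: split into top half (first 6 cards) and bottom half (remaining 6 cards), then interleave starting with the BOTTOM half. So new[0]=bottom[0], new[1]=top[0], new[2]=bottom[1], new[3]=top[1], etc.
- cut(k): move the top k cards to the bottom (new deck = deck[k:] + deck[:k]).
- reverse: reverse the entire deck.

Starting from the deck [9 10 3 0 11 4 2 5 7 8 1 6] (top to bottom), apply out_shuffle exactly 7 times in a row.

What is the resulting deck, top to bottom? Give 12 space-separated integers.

Answer: 9 7 4 3 1 5 11 10 8 2 0 6

Derivation:
After op 1 (out_shuffle): [9 2 10 5 3 7 0 8 11 1 4 6]
After op 2 (out_shuffle): [9 0 2 8 10 11 5 1 3 4 7 6]
After op 3 (out_shuffle): [9 5 0 1 2 3 8 4 10 7 11 6]
After op 4 (out_shuffle): [9 8 5 4 0 10 1 7 2 11 3 6]
After op 5 (out_shuffle): [9 1 8 7 5 2 4 11 0 3 10 6]
After op 6 (out_shuffle): [9 4 1 11 8 0 7 3 5 10 2 6]
After op 7 (out_shuffle): [9 7 4 3 1 5 11 10 8 2 0 6]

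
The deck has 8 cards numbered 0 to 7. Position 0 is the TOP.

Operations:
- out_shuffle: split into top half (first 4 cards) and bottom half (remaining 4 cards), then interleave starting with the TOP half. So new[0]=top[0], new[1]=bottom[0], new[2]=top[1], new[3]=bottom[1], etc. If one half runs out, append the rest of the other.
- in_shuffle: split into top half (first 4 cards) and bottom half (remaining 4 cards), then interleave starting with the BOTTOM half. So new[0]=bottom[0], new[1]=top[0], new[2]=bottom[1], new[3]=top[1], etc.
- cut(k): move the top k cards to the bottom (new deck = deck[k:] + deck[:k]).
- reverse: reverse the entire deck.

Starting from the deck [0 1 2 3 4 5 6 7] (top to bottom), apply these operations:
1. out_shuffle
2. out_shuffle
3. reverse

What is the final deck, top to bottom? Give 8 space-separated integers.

After op 1 (out_shuffle): [0 4 1 5 2 6 3 7]
After op 2 (out_shuffle): [0 2 4 6 1 3 5 7]
After op 3 (reverse): [7 5 3 1 6 4 2 0]

Answer: 7 5 3 1 6 4 2 0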